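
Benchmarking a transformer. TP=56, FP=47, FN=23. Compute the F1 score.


Precision = 56/103 = 0.5437
Recall = 56/79 = 0.7089
F1 = 2·P·R/(P+R) = 2·TP/(2·TP+FP+FN) = 112/(112+47+23) = 112/182 = 0.6154

0.6154


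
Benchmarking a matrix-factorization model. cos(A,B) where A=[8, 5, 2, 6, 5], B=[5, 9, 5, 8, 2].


A·B = 8·5 + 5·9 + 2·5 + 6·8 + 5·2 = 153
‖A‖ = √154 = 12.4097, ‖B‖ = √199 = 14.1067
cos = 153/(√154·√199) = 153/√30646 = 0.874

0.874


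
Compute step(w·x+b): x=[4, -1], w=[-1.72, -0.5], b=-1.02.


z = (4)·(-1.72) + (-1)·(-0.5) - 1.02
  = -7.4
step(z) = 0 (z<0)

0


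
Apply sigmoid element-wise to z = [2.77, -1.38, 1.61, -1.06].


σ(2.77) = 1/(1+e^-2.77) = 0.941
σ(-1.38) = 1/(1+e^1.38) = 0.201
σ(1.61) = 1/(1+e^-1.61) = 0.8334
σ(-1.06) = 1/(1+e^1.06) = 0.2573
result = [0.941, 0.201, 0.8334, 0.2573]

[0.941, 0.201, 0.8334, 0.2573]


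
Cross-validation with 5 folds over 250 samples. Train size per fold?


Fold size = 250/5 = 50
Training per fold = 250 - 50 = 200

200


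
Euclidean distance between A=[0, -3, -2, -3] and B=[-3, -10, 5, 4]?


d = √((0+ 3)² + (-3+ 10)² + (-2-5)² + (-3-4)²)
  = √(9 + 49 + 49 + 49)
  = √156 = 12.49

12.49


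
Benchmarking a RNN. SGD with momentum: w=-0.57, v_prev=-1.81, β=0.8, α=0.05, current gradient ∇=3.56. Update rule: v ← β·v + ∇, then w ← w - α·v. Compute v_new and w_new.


v_new = 0.8·-1.81 + 3.56 = -1.448 + 3.56 = 2.112
w_new = -0.57 - 0.05·2.112 = -0.57 - 0.1056 = -0.6756

v_new=2.112, w_new=-0.6756


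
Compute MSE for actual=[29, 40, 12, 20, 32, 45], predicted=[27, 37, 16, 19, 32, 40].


Squared errors: (29-27)²=4, (40-37)²=9, (12-16)²=16, (20-19)²=1, (32-32)²=0, (45-40)²=25
Sum = 55
MSE = 55/6 = 55/6

55/6


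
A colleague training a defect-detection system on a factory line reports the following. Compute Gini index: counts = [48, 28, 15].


Probabilities: [48/91, 28/91, 15/91] ≈ [0.5275, 0.3077, 0.1648]
Σpᵢ² = (2304 + 784 + 225)/91² = 3313/8281
Gini = 1 - Σpᵢ² = 1 - 3313/8281 = 0.5999

0.5999


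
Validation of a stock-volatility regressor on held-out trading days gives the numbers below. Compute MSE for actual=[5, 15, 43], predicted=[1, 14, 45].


Squared errors: (5-1)²=16, (15-14)²=1, (43-45)²=4
Sum = 21
MSE = 21/3 = 7

7


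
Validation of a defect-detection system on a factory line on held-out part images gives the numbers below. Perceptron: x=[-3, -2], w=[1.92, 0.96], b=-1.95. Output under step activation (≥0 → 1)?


z = (-3)·(1.92) + (-2)·(0.96) - 1.95
  = -9.63
step(z) = 0 (z<0)

0


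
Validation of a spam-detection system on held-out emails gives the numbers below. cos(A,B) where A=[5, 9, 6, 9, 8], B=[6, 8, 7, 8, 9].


A·B = 5·6 + 9·8 + 6·7 + 9·8 + 8·9 = 288
‖A‖ = √287 = 16.9411, ‖B‖ = √294 = 17.1464
cos = 288/(√287·√294) = 288/√84378 = 0.9915

0.9915


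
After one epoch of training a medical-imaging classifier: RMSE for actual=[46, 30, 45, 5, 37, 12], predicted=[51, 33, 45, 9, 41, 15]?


MSE = 75/6 = 12.5
RMSE = √(75/6) = 3.5355

3.5355


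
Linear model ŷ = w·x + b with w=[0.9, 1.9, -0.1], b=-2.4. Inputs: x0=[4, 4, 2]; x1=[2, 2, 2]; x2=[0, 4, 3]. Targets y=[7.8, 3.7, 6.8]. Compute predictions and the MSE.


ŷ0 = (0.9)·(4) + (1.9)·(4) + (-0.1)·(2) - 2.4 = 8.6
ŷ1 = (0.9)·(2) + (1.9)·(2) + (-0.1)·(2) - 2.4 = 3.0
ŷ2 = (0.9)·(0) + (1.9)·(4) + (-0.1)·(3) - 2.4 = 4.9
errors² = [0.64, 0.49, 3.61]
MSE = 4.7400/3 = 1.58

1.58


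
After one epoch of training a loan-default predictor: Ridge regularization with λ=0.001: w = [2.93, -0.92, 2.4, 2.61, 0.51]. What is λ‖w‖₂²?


‖w‖₂² = (2.93)² + (-0.92)² + (2.4)² + (2.61)² + (0.51)²
     = 8.5849 + 0.8464 + 5.76 + 6.8121 + 0.2601
     = 22.2635
λ·‖w‖₂² = 0.001·22.2635 = 0.022264

0.022264


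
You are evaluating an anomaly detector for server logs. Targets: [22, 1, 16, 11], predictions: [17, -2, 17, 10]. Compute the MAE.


Absolute errors: |22-17|=5, |1+ 2|=3, |16-17|=1, |11-10|=1
Sum = 10
MAE = 10/4 = 5/2

5/2


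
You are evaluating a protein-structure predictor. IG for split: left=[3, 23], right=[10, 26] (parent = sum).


Parent = [13, 49], H_parent = 0.7409
H_left = 0.5159 (n=26), H_right = 0.8524 (n=36)
H_children = (26/62)·0.5159 + (36/62)·0.8524 = 0.7113
IG = 0.7409 - 0.7113 = 0.0296

0.0296


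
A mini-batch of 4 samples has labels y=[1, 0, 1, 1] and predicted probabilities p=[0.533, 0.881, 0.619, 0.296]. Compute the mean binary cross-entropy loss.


L[0] = -ln(0.533) = 0.6292
L[1] = -ln(1-0.881) = -ln(0.119) = 2.1286
L[2] = -ln(0.619) = 0.4797
L[3] = -ln(0.296) = 1.2174
mean = (0.6292 + 2.1286 + 0.4797 + 1.2174)/4 = 1.1137

1.1137


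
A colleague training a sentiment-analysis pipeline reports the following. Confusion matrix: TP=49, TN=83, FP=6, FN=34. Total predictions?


Total = TP + TN + FP + FN
= 49 + 83 + 6 + 34
= 172
(Predicted positive: 55, predicted negative: 117)

172


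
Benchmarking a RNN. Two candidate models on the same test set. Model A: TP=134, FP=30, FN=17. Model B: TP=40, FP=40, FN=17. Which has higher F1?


Model A: P=134/164=0.8171, R=134/151=0.8874, F1=2PR/(P+R)=2TP/(2TP+FP+FN)=268/315=0.8508
Model B: P=40/80=0.5, R=40/57=0.7018, F1=2PR/(P+R)=2TP/(2TP+FP+FN)=80/137=0.5839
0.8508 > 0.5839 → Model A

Model A


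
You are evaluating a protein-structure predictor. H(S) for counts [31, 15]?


Probabilities: [31/46, 15/46] ≈ [0.6739, 0.3261]
H = -((31/46)·log₂(31/46) + (15/46)·log₂(15/46))
  = 0.9109 bits

0.9109 bits


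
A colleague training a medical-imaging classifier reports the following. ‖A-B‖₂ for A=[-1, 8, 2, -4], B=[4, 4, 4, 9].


d = √((-1-4)² + (8-4)² + (2-4)² + (-4-9)²)
  = √(25 + 16 + 4 + 169)
  = √214 = 14.6287

14.6287


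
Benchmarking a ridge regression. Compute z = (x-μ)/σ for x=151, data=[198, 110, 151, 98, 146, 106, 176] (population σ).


μ = 140.7143, σ = 35.119
z = (151 - 140.7143)/35.119 = 0.2929

0.2929


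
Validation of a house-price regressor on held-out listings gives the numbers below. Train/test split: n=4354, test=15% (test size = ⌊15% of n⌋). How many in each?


Test = ⌊4354·15/100⌋ = 653
Train = 4354 - 653 = 3701

Train: 3701, Test: 653


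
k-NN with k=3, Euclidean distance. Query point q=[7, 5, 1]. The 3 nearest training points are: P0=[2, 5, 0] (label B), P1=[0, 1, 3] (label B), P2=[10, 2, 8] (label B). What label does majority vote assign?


d(q,P0) = 5.099  (label B)
d(q,P1) = 8.3066  (label B)
d(q,P2) = 8.1854  (label B)
Votes: A=0, B=3
Majority → B

B


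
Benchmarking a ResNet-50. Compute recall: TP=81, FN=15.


Recall = TP/(TP+FN)
= 81/(81+15)
= 81/96 = 84.38%

84.38%


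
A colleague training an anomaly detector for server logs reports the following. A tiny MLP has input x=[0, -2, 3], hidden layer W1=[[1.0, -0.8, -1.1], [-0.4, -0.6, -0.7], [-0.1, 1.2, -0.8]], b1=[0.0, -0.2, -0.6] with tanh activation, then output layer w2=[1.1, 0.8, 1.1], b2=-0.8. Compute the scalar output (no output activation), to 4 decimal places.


z1[0] = (1.0)·(0) + (-0.8)·(-2) + (-1.1)·(3) + 0.0 = -1.7
z1[1] = (-0.4)·(0) + (-0.6)·(-2) + (-0.7)·(3) - 0.2 = -1.1
z1[2] = (-0.1)·(0) + (1.2)·(-2) + (-0.8)·(3) - 0.6 = -5.4
h = tanh(z1) = [-0.9354, -0.8005, -1.0]
output = (1.1)·(-0.9354) + (0.8)·(-0.8005) + (1.1)·(-1.0) - 0.8 = -3.5693

-3.5693


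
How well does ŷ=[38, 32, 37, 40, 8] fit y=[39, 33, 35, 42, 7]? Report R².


ȳ = 31.2
SS_res = Σ(y-ŷ)² = 11
SS_tot = Σ(y-ȳ)² = 780.8
R² = 1 - SS_res/SS_tot = 1 - 0.0141 = 0.9859

0.9859


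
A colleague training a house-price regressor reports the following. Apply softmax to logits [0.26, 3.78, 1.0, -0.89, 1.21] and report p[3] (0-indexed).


Exponentials: e^0.26=1.2969, e^3.78=43.816, e^1.0=2.7183, e^-0.89=0.4107, e^1.21=3.3535
Sum = 51.5954
Softmax = [0.0251, 0.8492, 0.0527, 0.008, 0.065]
p[3] = 0.4107/51.5954 = 0.008

0.008


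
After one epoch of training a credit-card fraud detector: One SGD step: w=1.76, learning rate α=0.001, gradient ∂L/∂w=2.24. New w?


w_new = w - α·∇
= 1.76 - 0.001·2.24
= 1.76 - 0.00224
= 1.75776

1.75776


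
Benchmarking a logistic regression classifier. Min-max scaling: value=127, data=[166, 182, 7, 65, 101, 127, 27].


min=7, max=182
(127-7)/(182-7) = 120/175 = 0.6857

0.6857


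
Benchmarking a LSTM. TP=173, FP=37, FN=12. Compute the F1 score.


Precision = 173/210 = 0.8238
Recall = 173/185 = 0.9351
F1 = 2·P·R/(P+R) = 2·TP/(2·TP+FP+FN) = 346/(346+37+12) = 346/395 = 0.8759

0.8759


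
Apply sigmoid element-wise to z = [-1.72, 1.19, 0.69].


σ(-1.72) = 1/(1+e^1.72) = 0.1519
σ(1.19) = 1/(1+e^-1.19) = 0.7667
σ(0.69) = 1/(1+e^-0.69) = 0.666
result = [0.1519, 0.7667, 0.666]

[0.1519, 0.7667, 0.666]


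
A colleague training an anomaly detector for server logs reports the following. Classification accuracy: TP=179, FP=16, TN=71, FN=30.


Accuracy = (TP+TN)/(TP+TN+FP+FN)
= (179+71)/(296)
= 250/296 = 84.46%

84.46%


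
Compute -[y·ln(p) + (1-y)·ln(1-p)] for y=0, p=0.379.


BCE = -[y·ln(p) + (1-y)·ln(1-p)]
= -0 - 1·ln(1-0.379)
= -ln(0.621) = 0.4764

0.4764


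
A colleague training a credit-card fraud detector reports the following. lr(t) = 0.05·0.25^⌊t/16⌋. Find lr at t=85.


n_drops = ⌊85/16⌋ = 5
lr = 0.05·0.25^5 = 0.05·0.0009765625 = 0.000048828125

0.000048828125


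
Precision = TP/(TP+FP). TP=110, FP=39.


Precision = TP/(TP+FP)
= 110/(110+39)
= 110/149 = 73.83%

73.83%


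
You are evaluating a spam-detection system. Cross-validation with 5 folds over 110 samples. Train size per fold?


Fold size = 110/5 = 22
Training per fold = 110 - 22 = 88

88


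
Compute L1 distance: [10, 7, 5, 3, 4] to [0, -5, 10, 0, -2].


d = |10-0| + |7+ 5| + |5-10| + |3-0| + |4+ 2|
  = 10 + 12 + 5 + 3 + 6
  = 36

36


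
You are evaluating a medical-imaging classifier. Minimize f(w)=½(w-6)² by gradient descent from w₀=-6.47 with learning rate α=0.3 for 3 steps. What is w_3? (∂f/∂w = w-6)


step 1: grad = -6.47-6 = -12.47; w = -6.47 - 0.3·(-12.47) = -2.729
step 2: grad = -2.729-6 = -8.729; w = -2.729 - 0.3·(-8.729) = -0.1103
step 3: grad = -0.1103-6 = -6.1103; w = -0.1103 - 0.3·(-6.1103) = 1.72279

1.72279


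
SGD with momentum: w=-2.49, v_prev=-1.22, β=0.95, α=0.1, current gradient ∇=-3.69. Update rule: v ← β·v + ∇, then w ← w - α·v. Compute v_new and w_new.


v_new = 0.95·-1.22 - 3.69 = -1.159 - 3.69 = -4.849
w_new = -2.49 - 0.1·-4.849 = -2.49 + 0.4849 = -2.0051

v_new=-4.849, w_new=-2.0051


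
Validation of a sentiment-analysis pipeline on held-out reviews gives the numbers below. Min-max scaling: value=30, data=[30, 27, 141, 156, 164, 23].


min=23, max=164
(30-23)/(164-23) = 7/141 = 0.0496

0.0496


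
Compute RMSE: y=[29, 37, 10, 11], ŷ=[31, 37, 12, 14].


MSE = 17/4 = 4.25
RMSE = √(17/4) = 2.0616

2.0616


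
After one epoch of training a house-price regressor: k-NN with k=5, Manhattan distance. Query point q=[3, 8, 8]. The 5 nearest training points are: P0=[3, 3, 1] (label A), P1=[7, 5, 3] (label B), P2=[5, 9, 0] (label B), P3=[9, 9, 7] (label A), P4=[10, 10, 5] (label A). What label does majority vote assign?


d(q,P0) = 12  (label A)
d(q,P1) = 12  (label B)
d(q,P2) = 11  (label B)
d(q,P3) = 8  (label A)
d(q,P4) = 12  (label A)
Votes: A=3, B=2
Majority → A

A


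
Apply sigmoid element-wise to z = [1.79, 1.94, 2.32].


σ(1.79) = 1/(1+e^-1.79) = 0.8569
σ(1.94) = 1/(1+e^-1.94) = 0.8744
σ(2.32) = 1/(1+e^-2.32) = 0.9105
result = [0.8569, 0.8744, 0.9105]

[0.8569, 0.8744, 0.9105]


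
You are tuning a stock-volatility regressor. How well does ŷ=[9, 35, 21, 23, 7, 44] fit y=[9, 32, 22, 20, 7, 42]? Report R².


ȳ = 22
SS_res = Σ(y-ŷ)² = 23
SS_tot = Σ(y-ȳ)² = 898
R² = 1 - SS_res/SS_tot = 1 - 0.0256 = 0.9744

0.9744


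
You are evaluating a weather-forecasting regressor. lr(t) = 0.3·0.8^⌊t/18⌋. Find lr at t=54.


n_drops = ⌊54/18⌋ = 3
lr = 0.3·0.8^3 = 0.3·0.512 = 0.1536

0.1536


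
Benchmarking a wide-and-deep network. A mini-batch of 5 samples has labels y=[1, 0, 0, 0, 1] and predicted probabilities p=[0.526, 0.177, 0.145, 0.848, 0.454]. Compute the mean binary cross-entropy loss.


L[0] = -ln(0.526) = 0.6425
L[1] = -ln(1-0.177) = -ln(0.823) = 0.1948
L[2] = -ln(1-0.145) = -ln(0.855) = 0.1567
L[3] = -ln(1-0.848) = -ln(0.152) = 1.8839
L[4] = -ln(0.454) = 0.7897
mean = (0.6425 + 0.1948 + 0.1567 + 1.8839 + 0.7897)/5 = 0.7335

0.7335


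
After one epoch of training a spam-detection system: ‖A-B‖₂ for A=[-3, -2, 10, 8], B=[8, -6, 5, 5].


d = √((-3-8)² + (-2+ 6)² + (10-5)² + (8-5)²)
  = √(121 + 16 + 25 + 9)
  = √171 = 13.0767

13.0767


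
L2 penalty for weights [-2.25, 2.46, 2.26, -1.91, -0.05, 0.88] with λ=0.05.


‖w‖₂² = (-2.25)² + (2.46)² + (2.26)² + (-1.91)² + (-0.05)² + (0.88)²
     = 5.0625 + 6.0516 + 5.1076 + 3.6481 + 0.0025 + 0.7744
     = 20.6467
λ·‖w‖₂² = 0.05·20.6467 = 1.032335

1.032335


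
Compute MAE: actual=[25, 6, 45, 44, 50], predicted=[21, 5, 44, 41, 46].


Absolute errors: |25-21|=4, |6-5|=1, |45-44|=1, |44-41|=3, |50-46|=4
Sum = 13
MAE = 13/5 = 13/5

13/5


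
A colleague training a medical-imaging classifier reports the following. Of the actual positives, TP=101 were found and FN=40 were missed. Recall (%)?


Recall = TP/(TP+FN)
= 101/(101+40)
= 101/141 = 71.63%

71.63%


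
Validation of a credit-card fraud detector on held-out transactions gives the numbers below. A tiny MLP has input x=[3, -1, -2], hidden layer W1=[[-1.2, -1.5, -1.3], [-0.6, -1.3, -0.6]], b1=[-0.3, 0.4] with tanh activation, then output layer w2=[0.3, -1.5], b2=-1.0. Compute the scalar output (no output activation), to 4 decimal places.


z1[0] = (-1.2)·(3) + (-1.5)·(-1) + (-1.3)·(-2) - 0.3 = 0.2
z1[1] = (-0.6)·(3) + (-1.3)·(-1) + (-0.6)·(-2) + 0.4 = 1.1
h = tanh(z1) = [0.1974, 0.8005]
output = (0.3)·(0.1974) + (-1.5)·(0.8005) - 1.0 = -2.1415

-2.1415


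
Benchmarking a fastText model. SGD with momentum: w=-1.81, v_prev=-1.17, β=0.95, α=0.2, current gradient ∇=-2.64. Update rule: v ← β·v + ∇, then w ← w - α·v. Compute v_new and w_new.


v_new = 0.95·-1.17 - 2.64 = -1.1115 - 2.64 = -3.7515
w_new = -1.81 - 0.2·-3.7515 = -1.81 + 0.7503 = -1.0597

v_new=-3.7515, w_new=-1.0597


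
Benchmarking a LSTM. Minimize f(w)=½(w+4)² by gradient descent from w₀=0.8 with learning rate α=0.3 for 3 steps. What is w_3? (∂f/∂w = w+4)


step 1: grad = 0.8+4 = 4.8; w = 0.8 - 0.3·(4.8) = -0.64
step 2: grad = -0.64+4 = 3.36; w = -0.64 - 0.3·(3.36) = -1.648
step 3: grad = -1.648+4 = 2.352; w = -1.648 - 0.3·(2.352) = -2.3536

-2.3536


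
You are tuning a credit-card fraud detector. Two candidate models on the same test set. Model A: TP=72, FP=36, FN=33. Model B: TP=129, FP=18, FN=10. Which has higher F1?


Model A: P=72/108=0.6667, R=72/105=0.6857, F1=2PR/(P+R)=2TP/(2TP+FP+FN)=144/213=0.6761
Model B: P=129/147=0.8776, R=129/139=0.9281, F1=2PR/(P+R)=2TP/(2TP+FP+FN)=258/286=0.9021
0.6761 < 0.9021 → Model B

Model B


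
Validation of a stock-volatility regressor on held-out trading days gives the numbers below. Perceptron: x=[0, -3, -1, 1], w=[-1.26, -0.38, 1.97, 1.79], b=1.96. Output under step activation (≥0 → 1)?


z = (0)·(-1.26) + (-3)·(-0.38) + (-1)·(1.97) + (1)·(1.79) + 1.96
  = 2.92
step(z) = 1 (z≥0)

1


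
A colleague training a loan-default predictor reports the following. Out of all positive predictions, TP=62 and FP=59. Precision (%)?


Precision = TP/(TP+FP)
= 62/(62+59)
= 62/121 = 51.24%

51.24%


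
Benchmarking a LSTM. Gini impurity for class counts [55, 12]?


Probabilities: [55/67, 12/67] ≈ [0.8209, 0.1791]
Σpᵢ² = (3025 + 144)/67² = 3169/4489
Gini = 1 - Σpᵢ² = 1 - 3169/4489 = 0.2941

0.2941


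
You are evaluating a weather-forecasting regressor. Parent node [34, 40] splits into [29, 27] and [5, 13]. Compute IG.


Parent = [34, 40], H_parent = 0.9953
H_left = 0.9991 (n=56), H_right = 0.8524 (n=18)
H_children = (56/74)·0.9991 + (18/74)·0.8524 = 0.9634
IG = 0.9953 - 0.9634 = 0.0319

0.0319


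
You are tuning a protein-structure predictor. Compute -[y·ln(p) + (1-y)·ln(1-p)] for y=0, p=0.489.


BCE = -[y·ln(p) + (1-y)·ln(1-p)]
= -0 - 1·ln(1-0.489)
= -ln(0.511) = 0.6714

0.6714


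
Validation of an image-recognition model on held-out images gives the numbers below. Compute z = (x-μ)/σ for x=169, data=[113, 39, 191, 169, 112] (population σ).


μ = 124.8, σ = 52.9165
z = (169 - 124.8)/52.9165 = 0.8353

0.8353


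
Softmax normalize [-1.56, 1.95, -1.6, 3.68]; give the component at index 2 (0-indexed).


Exponentials: e^-1.56=0.2101, e^1.95=7.0287, e^-1.6=0.2019, e^3.68=39.6464
Sum = 47.0871
Softmax = [0.0045, 0.1493, 0.0043, 0.842]
p[2] = 0.2019/47.0871 = 0.0043

0.0043


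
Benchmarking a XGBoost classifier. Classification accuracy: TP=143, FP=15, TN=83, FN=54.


Accuracy = (TP+TN)/(TP+TN+FP+FN)
= (143+83)/(295)
= 226/295 = 76.61%

76.61%


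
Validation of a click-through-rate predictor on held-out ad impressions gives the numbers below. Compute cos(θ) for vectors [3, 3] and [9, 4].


A·B = 3·9 + 3·4 = 39
‖A‖ = √18 = 4.2426, ‖B‖ = √97 = 9.8489
cos = 39/(√18·√97) = 39/√1746 = 0.9333

0.9333


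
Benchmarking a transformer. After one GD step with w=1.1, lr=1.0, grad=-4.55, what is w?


w_new = w - α·∇
= 1.1 - 1.0·-4.55
= 1.1 + 4.55
= 5.65

5.65


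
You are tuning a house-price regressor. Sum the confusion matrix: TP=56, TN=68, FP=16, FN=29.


Total = TP + TN + FP + FN
= 56 + 68 + 16 + 29
= 169
(Predicted positive: 72, predicted negative: 97)

169


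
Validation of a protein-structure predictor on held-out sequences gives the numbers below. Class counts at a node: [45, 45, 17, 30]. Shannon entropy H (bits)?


Probabilities: [45/137, 45/137, 17/137, 30/137] ≈ [0.3285, 0.3285, 0.1241, 0.219]
H = -((45/137)·log₂(45/137) + (45/137)·log₂(45/137) + (17/137)·log₂(17/137) + (30/137)·log₂(30/137))
  = 1.9085 bits

1.9085 bits


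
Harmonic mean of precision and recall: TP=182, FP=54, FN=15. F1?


Precision = 182/236 = 0.7712
Recall = 182/197 = 0.9239
F1 = 2·P·R/(P+R) = 2·TP/(2·TP+FP+FN) = 364/(364+54+15) = 364/433 = 0.8406

0.8406


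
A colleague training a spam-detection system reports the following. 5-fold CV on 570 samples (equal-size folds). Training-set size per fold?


Fold size = 570/5 = 114
Training per fold = 570 - 114 = 456

456


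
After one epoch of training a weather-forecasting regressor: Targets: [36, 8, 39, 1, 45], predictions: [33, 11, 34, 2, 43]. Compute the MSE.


Squared errors: (36-33)²=9, (8-11)²=9, (39-34)²=25, (1-2)²=1, (45-43)²=4
Sum = 48
MSE = 48/5 = 48/5

48/5


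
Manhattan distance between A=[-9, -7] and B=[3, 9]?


d = |-9-3| + |-7-9|
  = 12 + 16
  = 28

28


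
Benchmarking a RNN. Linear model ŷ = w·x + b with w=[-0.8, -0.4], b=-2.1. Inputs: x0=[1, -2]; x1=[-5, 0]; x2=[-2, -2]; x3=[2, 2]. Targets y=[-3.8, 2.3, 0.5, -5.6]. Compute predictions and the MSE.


ŷ0 = (-0.8)·(1) + (-0.4)·(-2) - 2.1 = -2.1
ŷ1 = (-0.8)·(-5) + (-0.4)·(0) - 2.1 = 1.9
ŷ2 = (-0.8)·(-2) + (-0.4)·(-2) - 2.1 = 0.3
ŷ3 = (-0.8)·(2) + (-0.4)·(2) - 2.1 = -4.5
errors² = [2.89, 0.16, 0.04, 1.21]
MSE = 4.3000/4 = 1.075

1.075


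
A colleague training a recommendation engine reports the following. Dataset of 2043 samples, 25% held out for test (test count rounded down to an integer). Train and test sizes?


Test = ⌊2043·25/100⌋ = 510
Train = 2043 - 510 = 1533

Train: 1533, Test: 510


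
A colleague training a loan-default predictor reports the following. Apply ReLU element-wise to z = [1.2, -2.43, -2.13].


ReLU(1.2) = max(0, 1.2) = 1.2
ReLU(-2.43) = max(0, -2.43) = 0.0
ReLU(-2.13) = max(0, -2.13) = 0.0
result = [1.2, 0.0, 0.0]

[1.2, 0.0, 0.0]


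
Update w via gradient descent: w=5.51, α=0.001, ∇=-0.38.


w_new = w - α·∇
= 5.51 - 0.001·-0.38
= 5.51 + 0.00038
= 5.51038

5.51038


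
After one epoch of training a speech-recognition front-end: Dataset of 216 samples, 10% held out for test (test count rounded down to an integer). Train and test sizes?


Test = ⌊216·10/100⌋ = 21
Train = 216 - 21 = 195

Train: 195, Test: 21


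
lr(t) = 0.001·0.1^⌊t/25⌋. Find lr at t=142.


n_drops = ⌊142/25⌋ = 5
lr = 0.001·0.1^5 = 0.001·0.00001 = 0.00000001

0.00000001


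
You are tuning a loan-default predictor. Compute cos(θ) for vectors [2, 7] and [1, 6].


A·B = 2·1 + 7·6 = 44
‖A‖ = √53 = 7.2801, ‖B‖ = √37 = 6.0828
cos = 44/(√53·√37) = 44/√1961 = 0.9936

0.9936


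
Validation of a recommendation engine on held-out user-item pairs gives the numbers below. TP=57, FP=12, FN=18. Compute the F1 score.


Precision = 57/69 = 0.8261
Recall = 57/75 = 0.76
F1 = 2·P·R/(P+R) = 2·TP/(2·TP+FP+FN) = 114/(114+12+18) = 114/144 = 0.7917

0.7917


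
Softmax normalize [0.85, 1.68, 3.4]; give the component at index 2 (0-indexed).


Exponentials: e^0.85=2.3396, e^1.68=5.3656, e^3.4=29.9641
Sum = 37.6693
Softmax = [0.0621, 0.1424, 0.7955]
p[2] = 29.9641/37.6693 = 0.7955

0.7955


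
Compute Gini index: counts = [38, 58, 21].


Probabilities: [38/117, 58/117, 21/117] ≈ [0.3248, 0.4957, 0.1795]
Σpᵢ² = (1444 + 3364 + 441)/117² = 5249/13689
Gini = 1 - Σpᵢ² = 1 - 5249/13689 = 0.6166

0.6166


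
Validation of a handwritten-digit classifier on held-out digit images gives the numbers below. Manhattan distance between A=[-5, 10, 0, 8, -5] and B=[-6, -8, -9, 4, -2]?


d = |-5+ 6| + |10+ 8| + |0+ 9| + |8-4| + |-5+ 2|
  = 1 + 18 + 9 + 4 + 3
  = 35

35


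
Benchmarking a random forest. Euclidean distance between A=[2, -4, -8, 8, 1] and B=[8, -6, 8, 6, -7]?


d = √((2-8)² + (-4+ 6)² + (-8-8)² + (8-6)² + (1+ 7)²)
  = √(36 + 4 + 256 + 4 + 64)
  = √364 = 19.0788

19.0788


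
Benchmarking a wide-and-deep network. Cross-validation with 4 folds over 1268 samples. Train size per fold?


Fold size = 1268/4 = 317
Training per fold = 1268 - 317 = 951

951


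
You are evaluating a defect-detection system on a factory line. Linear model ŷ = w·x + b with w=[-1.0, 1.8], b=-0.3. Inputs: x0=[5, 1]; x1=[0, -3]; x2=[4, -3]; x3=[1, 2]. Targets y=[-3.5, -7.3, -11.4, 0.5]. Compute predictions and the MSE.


ŷ0 = (-1.0)·(5) + (1.8)·(1) - 0.3 = -3.5
ŷ1 = (-1.0)·(0) + (1.8)·(-3) - 0.3 = -5.7
ŷ2 = (-1.0)·(4) + (1.8)·(-3) - 0.3 = -9.7
ŷ3 = (-1.0)·(1) + (1.8)·(2) - 0.3 = 2.3
errors² = [0.0, 2.56, 2.89, 3.24]
MSE = 8.6900/4 = 2.1725

2.1725


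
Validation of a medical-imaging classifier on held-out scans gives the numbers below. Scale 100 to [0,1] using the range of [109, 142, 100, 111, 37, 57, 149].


min=37, max=149
(100-37)/(149-37) = 63/112 = 0.5625

0.5625


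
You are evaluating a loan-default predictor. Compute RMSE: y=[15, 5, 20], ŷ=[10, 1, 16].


MSE = 57/3 = 19
RMSE = √(57/3) = 4.3589

4.3589


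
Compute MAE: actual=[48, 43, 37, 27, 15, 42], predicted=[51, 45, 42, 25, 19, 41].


Absolute errors: |48-51|=3, |43-45|=2, |37-42|=5, |27-25|=2, |15-19|=4, |42-41|=1
Sum = 17
MAE = 17/6 = 17/6

17/6


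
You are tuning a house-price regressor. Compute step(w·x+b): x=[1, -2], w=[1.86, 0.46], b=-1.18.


z = (1)·(1.86) + (-2)·(0.46) - 1.18
  = -0.24
step(z) = 0 (z<0)

0


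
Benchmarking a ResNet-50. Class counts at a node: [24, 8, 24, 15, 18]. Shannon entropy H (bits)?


Probabilities: [24/89, 8/89, 24/89, 15/89, 18/89] ≈ [0.2697, 0.0899, 0.2697, 0.1685, 0.2022]
H = -((24/89)·log₂(24/89) + (8/89)·log₂(8/89) + (24/89)·log₂(24/89) + (15/89)·log₂(15/89) + (18/89)·log₂(18/89))
  = 2.2315 bits

2.2315 bits


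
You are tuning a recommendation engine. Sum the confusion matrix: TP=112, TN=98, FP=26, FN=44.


Total = TP + TN + FP + FN
= 112 + 98 + 26 + 44
= 280
(Predicted positive: 138, predicted negative: 142)

280


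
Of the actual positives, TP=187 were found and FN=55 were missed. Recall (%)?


Recall = TP/(TP+FN)
= 187/(187+55)
= 187/242 = 77.27%

77.27%


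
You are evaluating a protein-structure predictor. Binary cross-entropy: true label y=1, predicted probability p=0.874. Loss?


BCE = -[y·ln(p) + (1-y)·ln(1-p)]
= -1·ln(0.874) - 0
= -ln(0.874) = 0.1347

0.1347


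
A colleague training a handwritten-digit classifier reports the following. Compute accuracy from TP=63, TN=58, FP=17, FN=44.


Accuracy = (TP+TN)/(TP+TN+FP+FN)
= (63+58)/(182)
= 121/182 = 66.48%

66.48%


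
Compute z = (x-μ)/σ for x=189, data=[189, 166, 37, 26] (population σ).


μ = 104.5, σ = 73.5544
z = (189 - 104.5)/73.5544 = 1.1488

1.1488


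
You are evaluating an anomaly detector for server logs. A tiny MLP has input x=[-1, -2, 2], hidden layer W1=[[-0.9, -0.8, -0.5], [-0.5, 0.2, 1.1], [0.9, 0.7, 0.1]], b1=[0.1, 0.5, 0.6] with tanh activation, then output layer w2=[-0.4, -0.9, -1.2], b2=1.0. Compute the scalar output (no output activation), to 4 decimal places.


z1[0] = (-0.9)·(-1) + (-0.8)·(-2) + (-0.5)·(2) + 0.1 = 1.6
z1[1] = (-0.5)·(-1) + (0.2)·(-2) + (1.1)·(2) + 0.5 = 2.8
z1[2] = (0.9)·(-1) + (0.7)·(-2) + (0.1)·(2) + 0.6 = -1.5
h = tanh(z1) = [0.9217, 0.9926, -0.9051]
output = (-0.4)·(0.9217) + (-0.9)·(0.9926) + (-1.2)·(-0.9051) + 1.0 = 0.8241

0.8241


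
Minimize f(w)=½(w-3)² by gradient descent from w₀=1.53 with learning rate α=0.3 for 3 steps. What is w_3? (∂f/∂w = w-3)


step 1: grad = 1.53-3 = -1.47; w = 1.53 - 0.3·(-1.47) = 1.971
step 2: grad = 1.971-3 = -1.029; w = 1.971 - 0.3·(-1.029) = 2.2797
step 3: grad = 2.2797-3 = -0.7203; w = 2.2797 - 0.3·(-0.7203) = 2.49579

2.49579


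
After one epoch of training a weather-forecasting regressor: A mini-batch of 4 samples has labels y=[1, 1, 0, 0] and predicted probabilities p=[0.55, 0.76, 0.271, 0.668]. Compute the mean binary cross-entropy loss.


L[0] = -ln(0.55) = 0.5978
L[1] = -ln(0.76) = 0.2744
L[2] = -ln(1-0.271) = -ln(0.729) = 0.3161
L[3] = -ln(1-0.668) = -ln(0.332) = 1.1026
mean = (0.5978 + 0.2744 + 0.3161 + 1.1026)/4 = 0.5727

0.5727


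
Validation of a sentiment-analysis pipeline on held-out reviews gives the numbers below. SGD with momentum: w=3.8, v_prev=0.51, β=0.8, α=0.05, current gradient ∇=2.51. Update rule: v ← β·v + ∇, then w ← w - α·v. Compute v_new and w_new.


v_new = 0.8·0.51 + 2.51 = 0.408 + 2.51 = 2.918
w_new = 3.8 - 0.05·2.918 = 3.8 - 0.1459 = 3.6541

v_new=2.918, w_new=3.6541


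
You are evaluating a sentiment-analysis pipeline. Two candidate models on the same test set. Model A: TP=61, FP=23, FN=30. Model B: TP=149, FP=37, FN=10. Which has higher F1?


Model A: P=61/84=0.7262, R=61/91=0.6703, F1=2PR/(P+R)=2TP/(2TP+FP+FN)=122/175=0.6971
Model B: P=149/186=0.8011, R=149/159=0.9371, F1=2PR/(P+R)=2TP/(2TP+FP+FN)=298/345=0.8638
0.6971 < 0.8638 → Model B

Model B


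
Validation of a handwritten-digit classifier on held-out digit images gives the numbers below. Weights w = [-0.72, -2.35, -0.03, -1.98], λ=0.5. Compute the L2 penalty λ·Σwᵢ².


‖w‖₂² = (-0.72)² + (-2.35)² + (-0.03)² + (-1.98)²
     = 0.5184 + 5.5225 + 0.0009 + 3.9204
     = 9.9622
λ·‖w‖₂² = 0.5·9.9622 = 4.9811

4.9811


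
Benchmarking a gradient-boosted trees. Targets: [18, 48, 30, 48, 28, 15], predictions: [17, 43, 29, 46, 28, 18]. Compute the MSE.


Squared errors: (18-17)²=1, (48-43)²=25, (30-29)²=1, (48-46)²=4, (28-28)²=0, (15-18)²=9
Sum = 40
MSE = 40/6 = 20/3

20/3


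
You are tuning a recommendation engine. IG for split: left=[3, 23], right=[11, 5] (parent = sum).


Parent = [14, 28], H_parent = 0.9183
H_left = 0.5159 (n=26), H_right = 0.896 (n=16)
H_children = (26/42)·0.5159 + (16/42)·0.896 = 0.6607
IG = 0.9183 - 0.6607 = 0.2576

0.2576


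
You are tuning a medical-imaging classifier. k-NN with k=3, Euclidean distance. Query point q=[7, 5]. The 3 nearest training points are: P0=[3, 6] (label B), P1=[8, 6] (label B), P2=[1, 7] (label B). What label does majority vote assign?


d(q,P0) = 4.1231  (label B)
d(q,P1) = 1.4142  (label B)
d(q,P2) = 6.3246  (label B)
Votes: A=0, B=3
Majority → B

B


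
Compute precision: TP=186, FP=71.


Precision = TP/(TP+FP)
= 186/(186+71)
= 186/257 = 72.37%

72.37%


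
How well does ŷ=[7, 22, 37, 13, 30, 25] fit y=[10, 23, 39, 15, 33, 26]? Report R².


ȳ = 24.3333
SS_res = Σ(y-ŷ)² = 28
SS_tot = Σ(y-ȳ)² = 587.33
R² = 1 - SS_res/SS_tot = 1 - 0.0477 = 0.9523

0.9523


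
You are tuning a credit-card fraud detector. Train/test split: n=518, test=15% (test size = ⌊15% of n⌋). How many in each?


Test = ⌊518·15/100⌋ = 77
Train = 518 - 77 = 441

Train: 441, Test: 77


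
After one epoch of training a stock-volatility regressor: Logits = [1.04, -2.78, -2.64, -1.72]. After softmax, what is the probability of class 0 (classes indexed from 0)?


Exponentials: e^1.04=2.8292, e^-2.78=0.062, e^-2.64=0.0714, e^-1.72=0.1791
Sum = 3.1417
Softmax = [0.9005, 0.0197, 0.0227, 0.057]
p[0] = 2.8292/3.1417 = 0.9005

0.9005


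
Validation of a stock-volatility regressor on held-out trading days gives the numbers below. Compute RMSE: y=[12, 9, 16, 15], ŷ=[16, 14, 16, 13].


MSE = 45/4 = 11.25
RMSE = √(45/4) = 3.3541

3.3541


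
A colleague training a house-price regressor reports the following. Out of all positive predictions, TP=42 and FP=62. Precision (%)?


Precision = TP/(TP+FP)
= 42/(42+62)
= 42/104 = 40.38%

40.38%


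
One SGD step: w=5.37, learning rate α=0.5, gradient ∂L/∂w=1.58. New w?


w_new = w - α·∇
= 5.37 - 0.5·1.58
= 5.37 - 0.79
= 4.58

4.58


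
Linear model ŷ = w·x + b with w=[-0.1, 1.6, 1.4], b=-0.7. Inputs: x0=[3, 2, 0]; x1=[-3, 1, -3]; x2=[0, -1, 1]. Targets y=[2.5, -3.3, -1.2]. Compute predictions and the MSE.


ŷ0 = (-0.1)·(3) + (1.6)·(2) + (1.4)·(0) - 0.7 = 2.2
ŷ1 = (-0.1)·(-3) + (1.6)·(1) + (1.4)·(-3) - 0.7 = -3.0
ŷ2 = (-0.1)·(0) + (1.6)·(-1) + (1.4)·(1) - 0.7 = -0.9
errors² = [0.09, 0.09, 0.09]
MSE = 0.2700/3 = 0.09

0.09


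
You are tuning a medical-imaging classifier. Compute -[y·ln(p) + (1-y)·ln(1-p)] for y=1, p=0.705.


BCE = -[y·ln(p) + (1-y)·ln(1-p)]
= -1·ln(0.705) - 0
= -ln(0.705) = 0.3496

0.3496


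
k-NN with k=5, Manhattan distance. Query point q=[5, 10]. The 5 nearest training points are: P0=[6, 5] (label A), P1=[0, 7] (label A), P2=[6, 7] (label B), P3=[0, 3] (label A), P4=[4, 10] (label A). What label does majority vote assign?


d(q,P0) = 6  (label A)
d(q,P1) = 8  (label A)
d(q,P2) = 4  (label B)
d(q,P3) = 12  (label A)
d(q,P4) = 1  (label A)
Votes: A=4, B=1
Majority → A

A


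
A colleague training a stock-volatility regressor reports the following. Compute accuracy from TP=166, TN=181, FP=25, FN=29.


Accuracy = (TP+TN)/(TP+TN+FP+FN)
= (166+181)/(401)
= 347/401 = 86.53%

86.53%


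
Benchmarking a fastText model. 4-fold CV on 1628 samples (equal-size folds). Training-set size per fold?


Fold size = 1628/4 = 407
Training per fold = 1628 - 407 = 1221

1221


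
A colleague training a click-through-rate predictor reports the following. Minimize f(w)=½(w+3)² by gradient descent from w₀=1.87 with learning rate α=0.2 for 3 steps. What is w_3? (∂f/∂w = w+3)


step 1: grad = 1.87+3 = 4.87; w = 1.87 - 0.2·(4.87) = 0.896
step 2: grad = 0.896+3 = 3.896; w = 0.896 - 0.2·(3.896) = 0.1168
step 3: grad = 0.1168+3 = 3.1168; w = 0.1168 - 0.2·(3.1168) = -0.50656

-0.50656


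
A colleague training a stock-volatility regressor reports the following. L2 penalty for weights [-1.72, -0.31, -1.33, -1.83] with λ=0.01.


‖w‖₂² = (-1.72)² + (-0.31)² + (-1.33)² + (-1.83)²
     = 2.9584 + 0.0961 + 1.7689 + 3.3489
     = 8.1723
λ·‖w‖₂² = 0.01·8.1723 = 0.081723

0.081723


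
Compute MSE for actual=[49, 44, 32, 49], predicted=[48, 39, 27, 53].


Squared errors: (49-48)²=1, (44-39)²=25, (32-27)²=25, (49-53)²=16
Sum = 67
MSE = 67/4 = 67/4

67/4


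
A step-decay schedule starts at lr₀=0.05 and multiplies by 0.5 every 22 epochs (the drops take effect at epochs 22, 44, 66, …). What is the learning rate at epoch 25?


n_drops = ⌊25/22⌋ = 1
lr = 0.05·0.5^1 = 0.05·0.5 = 0.025

0.025


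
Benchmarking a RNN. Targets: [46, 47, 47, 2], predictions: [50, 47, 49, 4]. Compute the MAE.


Absolute errors: |46-50|=4, |47-47|=0, |47-49|=2, |2-4|=2
Sum = 8
MAE = 8/4 = 2

2


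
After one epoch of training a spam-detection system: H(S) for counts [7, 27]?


Probabilities: [7/34, 27/34] ≈ [0.2059, 0.7941]
H = -((7/34)·log₂(7/34) + (27/34)·log₂(27/34))
  = 0.7335 bits

0.7335 bits


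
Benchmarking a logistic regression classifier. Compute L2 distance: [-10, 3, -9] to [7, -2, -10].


d = √((-10-7)² + (3+ 2)² + (-9+ 10)²)
  = √(289 + 25 + 1)
  = √315 = 17.7482

17.7482


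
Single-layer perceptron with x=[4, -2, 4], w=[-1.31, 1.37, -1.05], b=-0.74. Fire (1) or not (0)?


z = (4)·(-1.31) + (-2)·(1.37) + (4)·(-1.05) - 0.74
  = -12.92
step(z) = 0 (z<0)

0


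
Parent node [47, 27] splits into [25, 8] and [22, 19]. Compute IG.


Parent = [47, 27], H_parent = 0.9466
H_left = 0.799 (n=33), H_right = 0.9961 (n=41)
H_children = (33/74)·0.799 + (41/74)·0.9961 = 0.9082
IG = 0.9466 - 0.9082 = 0.0384

0.0384


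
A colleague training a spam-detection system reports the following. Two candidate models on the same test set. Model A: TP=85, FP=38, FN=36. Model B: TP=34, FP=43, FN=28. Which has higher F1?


Model A: P=85/123=0.6911, R=85/121=0.7025, F1=2PR/(P+R)=2TP/(2TP+FP+FN)=170/244=0.6967
Model B: P=34/77=0.4416, R=34/62=0.5484, F1=2PR/(P+R)=2TP/(2TP+FP+FN)=68/139=0.4892
0.6967 > 0.4892 → Model A

Model A


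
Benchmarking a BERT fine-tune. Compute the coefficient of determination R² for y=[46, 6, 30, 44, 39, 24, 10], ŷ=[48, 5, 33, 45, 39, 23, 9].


ȳ = 28.4286
SS_res = Σ(y-ŷ)² = 17
SS_tot = Σ(y-ȳ)² = 1527.71
R² = 1 - SS_res/SS_tot = 1 - 0.0111 = 0.9889

0.9889


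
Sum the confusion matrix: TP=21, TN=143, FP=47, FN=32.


Total = TP + TN + FP + FN
= 21 + 143 + 47 + 32
= 243
(Predicted positive: 68, predicted negative: 175)

243


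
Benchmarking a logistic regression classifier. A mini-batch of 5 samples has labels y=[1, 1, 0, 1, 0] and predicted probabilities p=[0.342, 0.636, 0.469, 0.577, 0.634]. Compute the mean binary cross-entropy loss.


L[0] = -ln(0.342) = 1.0729
L[1] = -ln(0.636) = 0.4526
L[2] = -ln(1-0.469) = -ln(0.531) = 0.633
L[3] = -ln(0.577) = 0.5499
L[4] = -ln(1-0.634) = -ln(0.366) = 1.0051
mean = (1.0729 + 0.4526 + 0.633 + 0.5499 + 1.0051)/5 = 0.7427

0.7427


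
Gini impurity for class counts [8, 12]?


Probabilities: [8/20, 12/20] ≈ [0.4, 0.6]
Σpᵢ² = (64 + 144)/20² = 208/400
Gini = 1 - Σpᵢ² = 1 - 208/400 = 0.48

0.48


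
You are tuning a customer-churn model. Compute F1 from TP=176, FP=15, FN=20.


Precision = 176/191 = 0.9215
Recall = 176/196 = 0.898
F1 = 2·P·R/(P+R) = 2·TP/(2·TP+FP+FN) = 352/(352+15+20) = 352/387 = 0.9096

0.9096


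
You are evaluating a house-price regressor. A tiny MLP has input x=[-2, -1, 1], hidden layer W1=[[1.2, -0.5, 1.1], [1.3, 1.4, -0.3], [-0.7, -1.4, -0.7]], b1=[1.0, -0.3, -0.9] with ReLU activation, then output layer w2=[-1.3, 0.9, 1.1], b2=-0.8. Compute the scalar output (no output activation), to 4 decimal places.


z1[0] = (1.2)·(-2) + (-0.5)·(-1) + (1.1)·(1) + 1.0 = 0.2
z1[1] = (1.3)·(-2) + (1.4)·(-1) + (-0.3)·(1) - 0.3 = -4.6
z1[2] = (-0.7)·(-2) + (-1.4)·(-1) + (-0.7)·(1) - 0.9 = 1.2
h = ReLU(z1) = [0.2, 0.0, 1.2]
output = (-1.3)·(0.2) + (0.9)·(0.0) + (1.1)·(1.2) - 0.8 = 0.26

0.26


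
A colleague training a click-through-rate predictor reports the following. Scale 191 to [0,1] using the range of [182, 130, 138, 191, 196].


min=130, max=196
(191-130)/(196-130) = 61/66 = 0.9242

0.9242


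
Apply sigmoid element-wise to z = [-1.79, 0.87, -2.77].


σ(-1.79) = 1/(1+e^1.79) = 0.1431
σ(0.87) = 1/(1+e^-0.87) = 0.7047
σ(-2.77) = 1/(1+e^2.77) = 0.059
result = [0.1431, 0.7047, 0.059]

[0.1431, 0.7047, 0.059]


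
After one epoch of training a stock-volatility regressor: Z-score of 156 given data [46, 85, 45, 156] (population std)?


μ = 83, σ = 45.1276
z = (156 - 83)/45.1276 = 1.6176

1.6176


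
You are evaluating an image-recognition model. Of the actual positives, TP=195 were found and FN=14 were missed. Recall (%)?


Recall = TP/(TP+FN)
= 195/(195+14)
= 195/209 = 93.3%

93.3%


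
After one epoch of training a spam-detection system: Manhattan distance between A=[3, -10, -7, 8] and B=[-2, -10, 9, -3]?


d = |3+ 2| + |-10+ 10| + |-7-9| + |8+ 3|
  = 5 + 0 + 16 + 11
  = 32

32


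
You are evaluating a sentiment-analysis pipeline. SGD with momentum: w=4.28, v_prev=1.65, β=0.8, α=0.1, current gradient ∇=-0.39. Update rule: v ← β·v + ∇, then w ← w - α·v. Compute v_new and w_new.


v_new = 0.8·1.65 - 0.39 = 1.32 - 0.39 = 0.93
w_new = 4.28 - 0.1·0.93 = 4.28 - 0.093 = 4.187

v_new=0.93, w_new=4.187


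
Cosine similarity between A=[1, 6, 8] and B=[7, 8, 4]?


A·B = 1·7 + 6·8 + 8·4 = 87
‖A‖ = √101 = 10.0499, ‖B‖ = √129 = 11.3578
cos = 87/(√101·√129) = 87/√13029 = 0.7622

0.7622


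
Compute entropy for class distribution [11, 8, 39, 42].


Probabilities: [11/100, 8/100, 39/100, 42/100] ≈ [0.11, 0.08, 0.39, 0.42]
H = -((11/100)·log₂(11/100) + (8/100)·log₂(8/100) + (39/100)·log₂(39/100) + (42/100)·log₂(42/100))
  = 1.6972 bits

1.6972 bits


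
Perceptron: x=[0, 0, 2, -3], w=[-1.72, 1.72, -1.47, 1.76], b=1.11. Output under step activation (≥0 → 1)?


z = (0)·(-1.72) + (0)·(1.72) + (2)·(-1.47) + (-3)·(1.76) + 1.11
  = -7.11
step(z) = 0 (z<0)

0


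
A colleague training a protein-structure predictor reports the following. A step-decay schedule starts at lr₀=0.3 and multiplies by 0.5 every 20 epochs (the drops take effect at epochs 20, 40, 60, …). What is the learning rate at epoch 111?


n_drops = ⌊111/20⌋ = 5
lr = 0.3·0.5^5 = 0.3·0.03125 = 0.009375

0.009375


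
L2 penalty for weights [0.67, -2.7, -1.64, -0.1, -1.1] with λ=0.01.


‖w‖₂² = (0.67)² + (-2.7)² + (-1.64)² + (-0.1)² + (-1.1)²
     = 0.4489 + 7.29 + 2.6896 + 0.01 + 1.21
     = 11.6485
λ·‖w‖₂² = 0.01·11.6485 = 0.116485

0.116485


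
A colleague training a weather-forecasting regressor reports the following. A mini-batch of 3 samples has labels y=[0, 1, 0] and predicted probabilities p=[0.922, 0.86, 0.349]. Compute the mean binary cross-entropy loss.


L[0] = -ln(1-0.922) = -ln(0.078) = 2.551
L[1] = -ln(0.86) = 0.1508
L[2] = -ln(1-0.349) = -ln(0.651) = 0.4292
mean = (2.551 + 0.1508 + 0.4292)/3 = 1.0437

1.0437


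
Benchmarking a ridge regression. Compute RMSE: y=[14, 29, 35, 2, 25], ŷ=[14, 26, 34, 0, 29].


MSE = 30/5 = 6
RMSE = √(30/5) = 2.4495

2.4495


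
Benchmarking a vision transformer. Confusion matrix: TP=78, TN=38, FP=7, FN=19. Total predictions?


Total = TP + TN + FP + FN
= 78 + 38 + 7 + 19
= 142
(Predicted positive: 85, predicted negative: 57)

142


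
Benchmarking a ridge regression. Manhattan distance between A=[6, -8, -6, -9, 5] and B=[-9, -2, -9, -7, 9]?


d = |6+ 9| + |-8+ 2| + |-6+ 9| + |-9+ 7| + |5-9|
  = 15 + 6 + 3 + 2 + 4
  = 30

30


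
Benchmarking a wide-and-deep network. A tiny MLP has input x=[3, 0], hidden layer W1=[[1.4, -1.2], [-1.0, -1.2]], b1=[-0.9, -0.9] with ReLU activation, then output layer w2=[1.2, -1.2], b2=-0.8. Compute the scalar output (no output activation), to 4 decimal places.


z1[0] = (1.4)·(3) + (-1.2)·(0) - 0.9 = 3.3
z1[1] = (-1.0)·(3) + (-1.2)·(0) - 0.9 = -3.9
h = ReLU(z1) = [3.3, 0.0]
output = (1.2)·(3.3) + (-1.2)·(0.0) - 0.8 = 3.16

3.16
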